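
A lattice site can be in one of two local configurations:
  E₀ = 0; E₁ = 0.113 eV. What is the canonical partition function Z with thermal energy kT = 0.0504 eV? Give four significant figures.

Z = 1.106

Eᵢ/kT = 0, 2.24206.
Z = Σ e^(−Eᵢ/kT) = e^(−0) + e^(−2.24206) = 1.00000 + 0.106239 = 1.10624.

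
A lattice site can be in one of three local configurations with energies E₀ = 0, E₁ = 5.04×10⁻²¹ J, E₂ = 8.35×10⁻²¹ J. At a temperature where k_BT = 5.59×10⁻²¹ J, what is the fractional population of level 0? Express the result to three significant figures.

Eᵢ/kT = 0, 0.90161, 1.4937.
Z = Σ e^(−Eᵢ/kT) = e^(−0) + e^(−0.90161) + e^(−1.4937) = 1.0000 + 0.40592 + 0.22454 = 1.6305.
P₀ = e^(−E₀/kT) / Z = 1.0000/1.6305 = 0.613.

0.613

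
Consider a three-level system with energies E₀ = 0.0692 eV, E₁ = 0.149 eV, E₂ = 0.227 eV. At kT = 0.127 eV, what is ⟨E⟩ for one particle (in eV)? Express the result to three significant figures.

0.118 eV

Eᵢ/kT = 0.54488, 1.1732, 1.7874.
Z = Σ e^(−Eᵢ/kT) = e^(−0.54488) + e^(−1.1732) + e^(−1.7874) = 0.57991 + 0.30938 + 0.16739 = 1.0567.
⟨E⟩ = Σ Eᵢ e^(−Eᵢ/kT) / Z = (0.0692·0.57991 + 0.149·0.30938 + 0.227·0.16739) / 1.0567 = 0.118 eV.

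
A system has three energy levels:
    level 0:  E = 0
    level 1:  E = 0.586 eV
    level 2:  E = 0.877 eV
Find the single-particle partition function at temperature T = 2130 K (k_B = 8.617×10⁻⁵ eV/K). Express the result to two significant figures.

Z = 1.0

k_BT = 8.617×10⁻⁵ × 2130 K = 0.1835 eV.
Eᵢ/kT = 0, 3.193, 4.779.
Z = Σ e^(−Eᵢ/kT) = e^(−0) + e^(−3.193) + e^(−4.779) = 1.000 + 0.04105 + 0.008404 = 1.049.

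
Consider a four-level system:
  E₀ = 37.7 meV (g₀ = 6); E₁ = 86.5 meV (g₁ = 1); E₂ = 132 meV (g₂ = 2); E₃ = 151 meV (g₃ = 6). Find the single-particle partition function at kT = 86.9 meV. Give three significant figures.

Z = 5.75

Eᵢ/kT = 0.43383, 0.99540, 1.5190, 1.7376.
Z = Σ gᵢe^(−Eᵢ/kT) = 6·e^(−0.43383) + 1·e^(−0.99540) + 2·e^(−1.5190) + 6·e^(−1.7376) = 3.8881 + 0.36958 + 0.43786 + 1.0557 = 5.7512.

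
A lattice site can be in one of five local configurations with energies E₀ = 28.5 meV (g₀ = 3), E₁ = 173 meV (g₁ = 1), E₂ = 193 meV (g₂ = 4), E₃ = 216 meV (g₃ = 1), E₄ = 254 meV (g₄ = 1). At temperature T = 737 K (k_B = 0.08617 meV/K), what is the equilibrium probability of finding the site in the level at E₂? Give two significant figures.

k_BT = 0.08617 × 737 K = 63.51 meV.
Eᵢ/kT = 0.4487, 2.724, 3.039, 3.401, 3.999.
Z = Σ gᵢe^(−Eᵢ/kT) = 3·e^(−0.4487) + 1·e^(−2.724) + 4·e^(−3.039) + 1·e^(−3.401) + 1·e^(−3.999) = 1.915 + 0.06561 + 0.1915 + 0.03334 + 0.01833 = 2.224.
P₂ = g₂ e^(−E₂/kT) / Z = 0.1915/2.224 = 0.086.

0.086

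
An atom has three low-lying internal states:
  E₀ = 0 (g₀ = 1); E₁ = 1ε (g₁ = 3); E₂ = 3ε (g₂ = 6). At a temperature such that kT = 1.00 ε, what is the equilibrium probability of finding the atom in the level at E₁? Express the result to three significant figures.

0.459

Eᵢ/kT = 0, 1.0000, 3.0000.
Z = Σ gᵢe^(−Eᵢ/kT) = 1·e^(−0) + 3·e^(−1.0000) + 6·e^(−3.0000) = 1.0000 + 1.1036 + 0.29872 = 2.4023.
P₁ = g₁ e^(−E₁/kT) / Z = 1.1036/2.4023 = 0.459.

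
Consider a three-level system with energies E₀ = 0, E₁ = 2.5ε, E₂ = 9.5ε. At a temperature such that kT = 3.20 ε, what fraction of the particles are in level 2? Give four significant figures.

Eᵢ/kT = 0, 0.781250, 2.96875.
Z = Σ e^(−Eᵢ/kT) = e^(−0) + e^(−0.781250) + e^(−2.96875) = 1.00000 + 0.457833 + 0.0513675 = 1.50920.
P₂ = e^(−E₂/kT) / Z = 0.0513675/1.50920 = 0.03404.

0.03404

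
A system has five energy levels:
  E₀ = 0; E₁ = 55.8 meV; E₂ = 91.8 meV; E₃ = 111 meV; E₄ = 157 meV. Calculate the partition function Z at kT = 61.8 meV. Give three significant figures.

Eᵢ/kT = 0, 0.90291, 1.4854, 1.7961, 2.5405.
Z = Σ e^(−Eᵢ/kT) = e^(−0) + e^(−0.90291) + e^(−1.4854) + e^(−1.7961) + e^(−2.5405) = 1.0000 + 0.40539 + 0.22641 + 0.16594 + 0.078827 = 1.8766.

Z = 1.88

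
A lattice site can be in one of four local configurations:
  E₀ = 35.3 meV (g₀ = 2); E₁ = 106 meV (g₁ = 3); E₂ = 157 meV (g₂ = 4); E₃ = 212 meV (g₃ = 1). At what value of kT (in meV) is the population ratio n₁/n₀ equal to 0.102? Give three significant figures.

n₁/n₀ = (g₁/g₀) exp[−(E₁−E₀)/kT] = 0.102.
⇒ (E₁−E₀)/kT = ln((3/2)/0.102) = ln(14.706) = 2.6883.
kT = 70.7 meV / 2.6883 = 26.3 meV.

26.3 meV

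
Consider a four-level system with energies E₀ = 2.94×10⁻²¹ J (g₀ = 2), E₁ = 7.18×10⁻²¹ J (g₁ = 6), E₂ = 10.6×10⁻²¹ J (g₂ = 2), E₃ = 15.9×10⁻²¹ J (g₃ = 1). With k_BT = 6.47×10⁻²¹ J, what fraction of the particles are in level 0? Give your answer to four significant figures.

Eᵢ/kT = 0.454405, 1.10974, 1.63833, 2.45750.
Z = Σ gᵢe^(−Eᵢ/kT) = 2·e^(−0.454405) + 6·e^(−1.10974) + 2·e^(−1.63833) + 1·e^(−2.45750) = 1.26965 + 1.97787 + 0.388609 + 0.0856488 = 3.72178.
P₀ = g₀ e^(−E₀/kT) / Z = 1.26965/3.72178 = 0.3411.

0.3411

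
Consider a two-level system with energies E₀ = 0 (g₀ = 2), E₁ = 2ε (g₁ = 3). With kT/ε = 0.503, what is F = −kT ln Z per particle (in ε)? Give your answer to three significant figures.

-0.363 ε

Eᵢ/kT = 0, 3.9761.
Z = Σ gᵢe^(−Eᵢ/kT) = 2·e^(−0) + 3·e^(−3.9761) = 2.0000 + 0.056276 = 2.0563.
F = −kT ln Z = −0.503 × ln(2.0563) = −0.503 × 0.72091 = -0.363 ε.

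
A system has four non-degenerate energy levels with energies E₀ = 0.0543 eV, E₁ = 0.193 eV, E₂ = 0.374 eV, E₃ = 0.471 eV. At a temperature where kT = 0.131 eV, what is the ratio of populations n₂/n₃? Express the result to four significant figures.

n₂/n₃ = exp[−(E₂−E₃)/kT] = exp(−(-0.097 eV)/(0.131 eV)) = exp(0.740458) = 2.097.

2.097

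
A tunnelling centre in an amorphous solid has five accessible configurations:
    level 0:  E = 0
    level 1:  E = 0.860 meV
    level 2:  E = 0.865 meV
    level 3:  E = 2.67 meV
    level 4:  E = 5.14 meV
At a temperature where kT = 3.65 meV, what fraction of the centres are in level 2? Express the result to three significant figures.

0.239

Eᵢ/kT = 0, 0.23562, 0.23699, 0.73151, 1.4082.
Z = Σ e^(−Eᵢ/kT) = e^(−0) + e^(−0.23562) + e^(−0.23699) + e^(−0.73151) + e^(−1.4082) = 1.0000 + 0.79008 + 0.78900 + 0.48118 + 0.24458 = 3.3048.
P₂ = e^(−E₂/kT) / Z = 0.78900/3.3048 = 0.239.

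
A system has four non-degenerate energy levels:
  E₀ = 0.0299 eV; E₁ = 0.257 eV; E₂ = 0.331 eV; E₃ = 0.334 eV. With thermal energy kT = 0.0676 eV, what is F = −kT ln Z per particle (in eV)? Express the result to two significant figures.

Eᵢ/kT = 0.4423, 3.802, 4.896, 4.941.
Z = Σ e^(−Eᵢ/kT) = e^(−0.4423) + e^(−3.802) + e^(−4.896) + e^(−4.941) = 0.6426 + 0.02233 + 0.007476 + 0.007147 = 0.6796.
F = −kT ln Z = −0.0676 × ln(0.6796) = −0.0676 × -0.3863 = 0.026 eV.

0.026 eV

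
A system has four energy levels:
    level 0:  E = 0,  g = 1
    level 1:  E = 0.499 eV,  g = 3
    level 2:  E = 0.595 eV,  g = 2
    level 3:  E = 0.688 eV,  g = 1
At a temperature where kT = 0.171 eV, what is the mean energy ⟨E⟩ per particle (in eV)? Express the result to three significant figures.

0.105 eV

Eᵢ/kT = 0, 2.9181, 3.4795, 4.0234.
Z = Σ gᵢe^(−Eᵢ/kT) = 1·e^(−0) + 3·e^(−2.9181) + 2·e^(−3.4795) + 1·e^(−4.0234) = 1.0000 + 0.16211 + 0.061646 + 0.017892 = 1.2416.
⟨E⟩ = Σ Eᵢ gᵢe^(−Eᵢ/kT) / Z = (0·1.0000 + 0.499·0.16211 + 0.595·0.061646 + 0.688·0.017892) / 1.2416 = 0.105 eV.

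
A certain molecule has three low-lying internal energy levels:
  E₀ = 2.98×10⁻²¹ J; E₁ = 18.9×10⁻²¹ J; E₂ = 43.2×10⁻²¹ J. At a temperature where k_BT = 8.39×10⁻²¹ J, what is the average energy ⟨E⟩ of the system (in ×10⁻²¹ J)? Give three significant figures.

Eᵢ/kT = 0.35518, 2.2527, 5.1490.
Z = Σ e^(−Eᵢ/kT) = e^(−0.35518) + e^(−2.2527) + e^(−5.1490) = 0.70105 + 0.10512 + 0.0058052 = 0.81198.
⟨E⟩ = Σ Eᵢ e^(−Eᵢ/kT) / Z = (2.98·0.70105 + 18.9·0.10512 + 43.2·0.0058052) / 0.81198 = 5.33 ×10⁻²¹ J.

5.33 ×10⁻²¹ J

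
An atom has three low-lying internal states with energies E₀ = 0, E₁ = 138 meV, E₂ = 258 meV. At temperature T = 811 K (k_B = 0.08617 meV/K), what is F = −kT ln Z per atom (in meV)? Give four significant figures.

-10.60 meV

k_BT = 0.08617 × 811 K = 69.8839 meV.
Eᵢ/kT = 0, 1.97470, 3.69184.
Z = Σ e^(−Eᵢ/kT) = e^(−0) + e^(−1.97470) + e^(−3.69184) = 1.00000 + 0.138803 + 0.0249261 = 1.16373.
F = −kT ln Z = −69.8839 × ln(1.16373) = −69.8839 × 0.151630 = -10.60 meV.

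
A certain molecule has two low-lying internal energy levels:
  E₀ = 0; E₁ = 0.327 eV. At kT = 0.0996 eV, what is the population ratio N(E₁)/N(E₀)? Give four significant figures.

n₁/n₀ = exp[−(E₁−E₀)/kT] = exp(−(0.327 eV)/(0.0996 eV)) = exp(-3.28313) = 0.03751.

0.03751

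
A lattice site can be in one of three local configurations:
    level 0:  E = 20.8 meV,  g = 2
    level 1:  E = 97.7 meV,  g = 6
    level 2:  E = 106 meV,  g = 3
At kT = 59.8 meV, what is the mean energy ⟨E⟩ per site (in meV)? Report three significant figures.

64.0 meV

Eᵢ/kT = 0.34783, 1.6338, 1.7726.
Z = Σ gᵢe^(−Eᵢ/kT) = 2·e^(−0.34783) + 6·e^(−1.6338) + 3·e^(−1.7726) = 1.4124 + 1.1711 + 0.50967 = 3.0932.
⟨E⟩ = Σ Eᵢ gᵢe^(−Eᵢ/kT) / Z = (20.8·1.4124 + 97.7·1.1711 + 106·0.50967) / 3.0932 = 64.0 meV.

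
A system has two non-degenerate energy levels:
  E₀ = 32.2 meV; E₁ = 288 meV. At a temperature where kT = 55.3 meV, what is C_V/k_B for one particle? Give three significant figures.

Eᵢ/kT = 0.58228, 5.2080.
Z = Σ e^(−Eᵢ/kT) = e^(−0.58228) + e^(−5.2080) = 0.55862 + 0.0054726 = 0.56409.
⟨E⟩ = 34.682 meV, ⟨E²⟩ = 1831.5 meV².
C_V/k_B = (⟨E²⟩ − ⟨E⟩²)/(kT)² = (1831.5 − 1202.8)/3058.1 = 0.206.

0.206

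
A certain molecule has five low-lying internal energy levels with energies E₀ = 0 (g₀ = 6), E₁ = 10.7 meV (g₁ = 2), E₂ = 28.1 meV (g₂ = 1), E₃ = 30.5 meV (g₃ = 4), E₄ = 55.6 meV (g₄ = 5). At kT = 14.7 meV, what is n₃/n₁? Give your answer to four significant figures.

0.5201

n₃/n₁ = (g₃/g₁) exp[−(E₃−E₁)/kT] = (4/2) × exp(−(19.8 meV)/(14.7 meV)) = (4/2) × exp(-1.34694) = 0.5201.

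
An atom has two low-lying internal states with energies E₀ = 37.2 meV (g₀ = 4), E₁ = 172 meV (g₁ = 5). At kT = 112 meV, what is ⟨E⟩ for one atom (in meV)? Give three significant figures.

74.0 meV

Eᵢ/kT = 0.33214, 1.5357.
Z = Σ gᵢe^(−Eᵢ/kT) = 4·e^(−0.33214) + 5·e^(−1.5357) = 2.8695 + 1.0765 = 3.9460.
⟨E⟩ = Σ Eᵢ gᵢe^(−Eᵢ/kT) / Z = (37.2·2.8695 + 172·1.0765) / 3.9460 = 74.0 meV.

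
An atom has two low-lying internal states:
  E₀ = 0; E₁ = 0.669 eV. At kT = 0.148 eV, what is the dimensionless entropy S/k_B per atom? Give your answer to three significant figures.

0.0595

Eᵢ/kT = 0, 4.5203.
Z = Σ e^(−Eᵢ/kT) = e^(−0) + e^(−4.5203) = 1.0000 + 0.010886 = 1.0109.
⟨E⟩ = Σ EᵢPᵢ = 0.0072042 eV.
S/k_B = ln Z + ⟨E⟩/kT = ln(1.0109) + 0.0072042/0.148 = 0.010841 + 0.048677 = 0.0595.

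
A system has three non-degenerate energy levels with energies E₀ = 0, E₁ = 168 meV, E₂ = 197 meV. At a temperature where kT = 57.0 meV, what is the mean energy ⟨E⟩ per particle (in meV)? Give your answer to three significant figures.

13.9 meV

Eᵢ/kT = 0, 2.9474, 3.4561.
Z = Σ e^(−Eᵢ/kT) = e^(−0) + e^(−2.9474) + e^(−3.4561) = 1.0000 + 0.052476 + 0.031553 = 1.0840.
⟨E⟩ = Σ Eᵢ e^(−Eᵢ/kT) / Z = (0·1.0000 + 168·0.052476 + 197·0.031553) / 1.0840 = 13.9 meV.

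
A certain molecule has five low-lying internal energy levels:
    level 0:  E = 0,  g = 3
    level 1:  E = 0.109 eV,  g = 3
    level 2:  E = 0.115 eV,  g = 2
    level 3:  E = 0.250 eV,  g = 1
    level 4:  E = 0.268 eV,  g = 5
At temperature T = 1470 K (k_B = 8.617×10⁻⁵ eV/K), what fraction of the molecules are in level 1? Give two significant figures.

k_BT = 8.617×10⁻⁵ × 1470 K = 0.1267 eV.
Eᵢ/kT = 0, 0.8603, 0.9077, 1.973, 2.115.
Z = Σ gᵢe^(−Eᵢ/kT) = 3·e^(−0) + 3·e^(−0.8603) + 2·e^(−0.9077) + 1·e^(−1.973) + 5·e^(−2.115) = 3.000 + 1.269 + 0.8069 + 0.1390 + 0.6032 = 5.818.
P₁ = g₁ e^(−E₁/kT) / Z = 1.269/5.818 = 0.22.

0.22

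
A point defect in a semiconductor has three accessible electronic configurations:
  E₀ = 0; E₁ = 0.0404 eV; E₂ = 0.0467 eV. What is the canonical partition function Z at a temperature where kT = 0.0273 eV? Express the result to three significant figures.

Z = 1.41

Eᵢ/kT = 0, 1.4799, 1.7106.
Z = Σ e^(−Eᵢ/kT) = e^(−0) + e^(−1.4799) + e^(−1.7106) = 1.0000 + 0.22766 + 0.18076 = 1.4084.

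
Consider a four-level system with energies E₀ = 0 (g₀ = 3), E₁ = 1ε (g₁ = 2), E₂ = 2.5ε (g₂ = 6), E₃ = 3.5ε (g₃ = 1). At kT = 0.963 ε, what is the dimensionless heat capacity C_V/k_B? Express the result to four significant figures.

Eᵢ/kT = 0, 1.03842, 2.59605, 3.63448.
Z = Σ gᵢe^(−Eᵢ/kT) = 3·e^(−0) + 2·e^(−1.03842) + 6·e^(−2.59605) + 1·e^(−3.63448) = 3.00000 + 0.708027 + 0.447405 + 0.0263977 = 4.18183.
⟨E⟩ = 0.458874 ε, ⟨E²⟩ = 0.915312 ε².
C_V/k_B = (⟨E²⟩ − ⟨E⟩²)/(kT)² = (0.915312 − 0.210565)/0.927369 = 0.7599.

0.7599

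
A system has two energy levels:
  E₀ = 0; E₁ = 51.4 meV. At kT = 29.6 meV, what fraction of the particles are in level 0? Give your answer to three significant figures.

Eᵢ/kT = 0, 1.7365.
Z = Σ e^(−Eᵢ/kT) = e^(−0) + e^(−1.7365) = 1.0000 + 0.17614 = 1.1761.
P₀ = e^(−E₀/kT) / Z = 1.0000/1.1761 = 0.850.

0.850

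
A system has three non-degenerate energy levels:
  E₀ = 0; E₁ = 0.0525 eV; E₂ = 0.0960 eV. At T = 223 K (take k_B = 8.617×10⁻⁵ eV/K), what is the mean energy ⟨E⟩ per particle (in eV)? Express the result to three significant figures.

k_BT = 8.617×10⁻⁵ × 223 K = 0.019216 eV.
Eᵢ/kT = 0, 2.7321, 4.9958.
Z = Σ e^(−Eᵢ/kT) = e^(−0) + e^(−2.7321) + e^(−4.9958) = 1.0000 + 0.065082 + 0.0067663 = 1.0718.
⟨E⟩ = Σ Eᵢ e^(−Eᵢ/kT) / Z = (0·1.0000 + 0.0525·0.065082 + 0.0960·0.0067663) / 1.0718 = 0.00379 eV.

0.00379 eV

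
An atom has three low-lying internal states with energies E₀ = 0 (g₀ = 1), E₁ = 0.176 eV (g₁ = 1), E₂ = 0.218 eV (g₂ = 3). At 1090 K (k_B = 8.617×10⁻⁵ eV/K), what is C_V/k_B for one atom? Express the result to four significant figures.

k_BT = 8.617×10⁻⁵ × 1090 K = 0.0939253 eV.
Eᵢ/kT = 0, 1.87383, 2.32099.
Z = Σ gᵢe^(−Eᵢ/kT) = 1·e^(−0) + 1·e^(−1.87383) + 3·e^(−2.32099) = 1.00000 + 0.153534 + 0.294529 = 1.44806.
⟨E⟩ = 0.0630011 eV, ⟨E²⟩ = 0.0129505 eV².
C_V/k_B = (⟨E²⟩ − ⟨E⟩²)/(kT)² = (0.0129505 − 0.00396914)/0.00882196 = 1.018.

1.018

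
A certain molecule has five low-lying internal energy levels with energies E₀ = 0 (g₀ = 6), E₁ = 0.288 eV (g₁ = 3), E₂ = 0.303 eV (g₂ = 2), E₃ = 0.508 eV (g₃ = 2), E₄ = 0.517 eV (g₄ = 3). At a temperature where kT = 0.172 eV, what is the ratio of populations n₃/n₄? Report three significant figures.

0.702

n₃/n₄ = (g₃/g₄) exp[−(E₃−E₄)/kT] = (2/3) × exp(−(-0.009 eV)/(0.172 eV)) = (2/3) × exp(0.052326) = 0.702.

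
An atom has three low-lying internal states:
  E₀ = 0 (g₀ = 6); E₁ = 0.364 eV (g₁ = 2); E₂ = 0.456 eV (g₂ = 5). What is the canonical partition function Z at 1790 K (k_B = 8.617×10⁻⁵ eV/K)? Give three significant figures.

Z = 6.45

k_BT = 8.617×10⁻⁵ × 1790 K = 0.15424 eV.
Eᵢ/kT = 0, 2.3600, 2.9564.
Z = Σ gᵢe^(−Eᵢ/kT) = 6·e^(−0) + 2·e^(−2.3600) + 5·e^(−2.9564) = 6.0000 + 0.18884 + 0.26003 = 6.4489.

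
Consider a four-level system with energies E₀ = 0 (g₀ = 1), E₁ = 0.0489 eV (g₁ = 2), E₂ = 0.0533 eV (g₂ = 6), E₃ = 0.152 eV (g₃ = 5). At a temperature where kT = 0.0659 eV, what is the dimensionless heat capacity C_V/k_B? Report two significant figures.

Eᵢ/kT = 0, 0.7420, 0.8088, 2.307.
Z = Σ gᵢe^(−Eᵢ/kT) = 1·e^(−0) + 2·e^(−0.7420) + 6·e^(−0.8088) + 5·e^(−2.307) = 1.000 + 0.9523 + 2.672 + 0.4978 = 5.122.
⟨E⟩ = 0.05167 eV, ⟨E²⟩ = 0.004172 eV².
C_V/k_B = (⟨E²⟩ − ⟨E⟩²)/(kT)² = (0.004172 − 0.002670)/0.004343 = 0.35.

0.35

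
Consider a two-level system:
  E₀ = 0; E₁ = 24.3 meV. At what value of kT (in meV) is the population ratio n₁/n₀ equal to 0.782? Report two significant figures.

n₁/n₀ = exp[−(E₁−E₀)/kT] = 0.782.
⇒ (E₁−E₀)/kT = ln(1/0.782) = ln(1.279) = 0.2461.
kT = 24.3 meV / 0.2461 = 99 meV.

99 meV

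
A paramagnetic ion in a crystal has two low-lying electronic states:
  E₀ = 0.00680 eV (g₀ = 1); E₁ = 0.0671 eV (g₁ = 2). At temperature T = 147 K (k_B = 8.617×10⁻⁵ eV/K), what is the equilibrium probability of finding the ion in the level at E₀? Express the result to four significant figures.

k_BT = 8.617×10⁻⁵ × 147 K = 0.0126670 eV.
Eᵢ/kT = 0.536828, 5.29723.
Z = Σ gᵢe^(−Eᵢ/kT) = 1·e^(−0.536828) + 2·e^(−5.29723) = 0.584600 + 0.0100109 = 0.594611.
P₀ = g₀ e^(−E₀/kT) / Z = 0.584600/0.594611 = 0.9832.

0.9832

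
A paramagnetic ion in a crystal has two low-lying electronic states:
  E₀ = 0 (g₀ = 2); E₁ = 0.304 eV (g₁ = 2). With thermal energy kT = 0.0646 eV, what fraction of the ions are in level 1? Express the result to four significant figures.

0.008961

Eᵢ/kT = 0, 4.70588.
Z = Σ gᵢe^(−Eᵢ/kT) = 2·e^(−0) + 2·e^(−4.70588) = 2.00000 + 0.0180839 = 2.01808.
P₁ = g₁ e^(−E₁/kT) / Z = 0.0180839/2.01808 = 0.008961.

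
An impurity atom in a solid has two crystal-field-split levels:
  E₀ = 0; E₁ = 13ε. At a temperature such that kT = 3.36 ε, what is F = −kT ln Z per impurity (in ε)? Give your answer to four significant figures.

-0.06943 ε

Eᵢ/kT = 0, 3.86905.
Z = Σ e^(−Eᵢ/kT) = e^(−0) + e^(−3.86905) = 1.00000 + 0.0208782 = 1.02088.
F = −kT ln Z = −3.36 × ln(1.02088) = −3.36 × 0.0206650 = -0.06943 ε.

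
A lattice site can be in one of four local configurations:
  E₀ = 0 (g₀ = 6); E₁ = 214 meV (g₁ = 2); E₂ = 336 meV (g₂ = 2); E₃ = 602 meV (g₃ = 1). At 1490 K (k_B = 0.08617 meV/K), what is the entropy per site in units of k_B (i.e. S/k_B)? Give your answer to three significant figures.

k_BT = 0.08617 × 1490 K = 128.39 meV.
Eᵢ/kT = 0, 1.6668, 2.6170, 4.6888.
Z = Σ gᵢe^(−Eᵢ/kT) = 6·e^(−0) + 2·e^(−1.6668) + 2·e^(−2.6170) + 1·e^(−4.6888) = 6.0000 + 0.37770 + 0.14604 + 0.0091977 = 6.5329.
⟨E⟩ = Σ EᵢPᵢ = 20.731 meV.
S/k_B = ln Z + ⟨E⟩/kT = ln(6.5329) + 20.731/128.39 = 1.8769 + 0.16147 = 2.04.

2.04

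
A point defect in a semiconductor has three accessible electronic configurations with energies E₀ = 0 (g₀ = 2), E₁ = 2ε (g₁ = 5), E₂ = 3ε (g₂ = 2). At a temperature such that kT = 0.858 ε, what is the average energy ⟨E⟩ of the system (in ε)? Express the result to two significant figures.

0.45 ε

Eᵢ/kT = 0, 2.331, 3.497.
Z = Σ gᵢe^(−Eᵢ/kT) = 2·e^(−0) + 5·e^(−2.331) + 2·e^(−3.497) = 2.000 + 0.4860 + 0.06058 = 2.547.
⟨E⟩ = Σ Eᵢ gᵢe^(−Eᵢ/kT) / Z = (0·2.000 + 2·0.4860 + 3·0.06058) / 2.547 = 0.45 ε.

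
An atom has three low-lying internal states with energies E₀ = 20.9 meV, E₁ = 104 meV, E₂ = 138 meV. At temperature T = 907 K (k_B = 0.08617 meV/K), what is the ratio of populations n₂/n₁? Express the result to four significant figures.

0.6472

k_BT = 0.08617 × 907 K = 78.1562 meV.
n₂/n₁ = exp[−(E₂−E₁)/kT] = exp(−(34 meV)/(78.1562 meV)) = exp(-0.435026) = 0.6472.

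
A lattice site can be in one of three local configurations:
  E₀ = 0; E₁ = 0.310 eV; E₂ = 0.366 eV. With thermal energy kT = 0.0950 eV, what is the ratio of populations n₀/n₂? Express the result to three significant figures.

47.1

n₀/n₂ = exp[−(E₀−E₂)/kT] = exp(−(-0.366 eV)/(0.0950 eV)) = exp(3.8526) = 47.1.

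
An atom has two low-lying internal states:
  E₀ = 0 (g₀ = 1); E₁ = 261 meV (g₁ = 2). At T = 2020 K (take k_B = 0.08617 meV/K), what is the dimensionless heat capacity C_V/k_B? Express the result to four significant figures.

0.4798

k_BT = 0.08617 × 2020 K = 174.063 meV.
Eᵢ/kT = 0, 1.49946.
Z = Σ gᵢe^(−Eᵢ/kT) = 1·e^(−0) + 2·e^(−1.49946) = 1.00000 + 0.446501 = 1.44650.
⟨E⟩ = 80.5646 meV, ⟨E²⟩ = 21027.4 meV².
C_V/k_B = (⟨E²⟩ − ⟨E⟩²)/(kT)² = (21027.4 − 6490.65)/30297.9 = 0.4798.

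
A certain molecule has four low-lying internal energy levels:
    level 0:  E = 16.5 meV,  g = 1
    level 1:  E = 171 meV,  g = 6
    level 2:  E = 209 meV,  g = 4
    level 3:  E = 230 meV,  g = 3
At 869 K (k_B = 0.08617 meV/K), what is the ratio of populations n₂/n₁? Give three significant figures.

k_BT = 0.08617 × 869 K = 74.882 meV.
n₂/n₁ = (g₂/g₁) exp[−(E₂−E₁)/kT] = (4/6) × exp(−(38 meV)/(74.882 meV)) = (4/6) × exp(-0.50747) = 0.401.

0.401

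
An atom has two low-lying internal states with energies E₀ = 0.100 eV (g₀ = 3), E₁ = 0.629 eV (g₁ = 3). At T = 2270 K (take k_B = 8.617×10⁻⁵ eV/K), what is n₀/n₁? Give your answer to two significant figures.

k_BT = 8.617×10⁻⁵ × 2270 K = 0.1956 eV.
n₀/n₁ = (g₀/g₁) exp[−(E₀−E₁)/kT] = (3/3) × exp(−(-0.529 eV)/(0.1956 eV)) = (3/3) × exp(2.704) = 15.

15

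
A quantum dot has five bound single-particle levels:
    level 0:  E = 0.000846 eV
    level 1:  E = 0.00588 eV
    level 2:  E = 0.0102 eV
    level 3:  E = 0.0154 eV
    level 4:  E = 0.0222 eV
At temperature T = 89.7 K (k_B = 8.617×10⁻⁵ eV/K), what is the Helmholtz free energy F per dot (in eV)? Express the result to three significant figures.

-0.00464 eV

k_BT = 8.617×10⁻⁵ × 89.7 K = 0.0077294 eV.
Eᵢ/kT = 0.10945, 0.76073, 1.3196, 1.9924, 2.8722.
Z = Σ e^(−Eᵢ/kT) = e^(−0.10945) + e^(−0.76073) + e^(−1.3196) + e^(−1.9924) + e^(−2.8722) = 0.89633 + 0.46733 + 0.26724 + 0.13637 + 0.056574 = 1.8238.
F = −kT ln Z = −0.0077294 × ln(1.8238) = −0.0077294 × 0.60092 = -0.00464 eV.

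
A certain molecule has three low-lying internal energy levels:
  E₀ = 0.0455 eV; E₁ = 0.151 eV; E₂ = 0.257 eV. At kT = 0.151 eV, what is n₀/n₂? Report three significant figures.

4.06

n₀/n₂ = exp[−(E₀−E₂)/kT] = exp(−(-0.2115 eV)/(0.151 eV)) = exp(1.4007) = 4.06.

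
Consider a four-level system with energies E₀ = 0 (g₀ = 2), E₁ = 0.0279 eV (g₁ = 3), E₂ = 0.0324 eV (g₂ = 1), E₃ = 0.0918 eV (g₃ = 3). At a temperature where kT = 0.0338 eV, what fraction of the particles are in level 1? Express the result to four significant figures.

Eᵢ/kT = 0, 0.825444, 0.958580, 2.71598.
Z = Σ gᵢe^(−Eᵢ/kT) = 2·e^(−0) + 3·e^(−0.825444) + 1·e^(−0.958580) + 3·e^(−2.71598) = 2.00000 + 1.31412 + 0.383437 + 0.198420 = 3.89598.
P₁ = g₁ e^(−E₁/kT) / Z = 1.31412/3.89598 = 0.3373.

0.3373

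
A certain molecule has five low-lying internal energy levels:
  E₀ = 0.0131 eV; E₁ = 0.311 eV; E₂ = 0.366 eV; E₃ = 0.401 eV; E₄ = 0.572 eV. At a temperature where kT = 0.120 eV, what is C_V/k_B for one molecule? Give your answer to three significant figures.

Eᵢ/kT = 0.10917, 2.5917, 3.0500, 3.3417, 4.7667.
Z = Σ e^(−Eᵢ/kT) = e^(−0.10917) + e^(−2.5917) + e^(−3.0500) + e^(−3.3417) + e^(−4.7667) = 0.89658 + 0.074893 + 0.047359 + 0.035377 + 0.0085084 = 1.0627.
⟨E⟩ = 0.067209 eV, ⟨E²⟩ = 0.020903 eV².
C_V/k_B = (⟨E²⟩ − ⟨E⟩²)/(kT)² = (0.020903 − 0.0045170)/0.014400 = 1.14.

1.14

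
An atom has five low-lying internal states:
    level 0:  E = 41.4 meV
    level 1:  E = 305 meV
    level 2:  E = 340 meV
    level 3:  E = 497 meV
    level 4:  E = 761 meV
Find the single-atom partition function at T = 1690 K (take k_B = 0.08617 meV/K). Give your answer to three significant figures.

k_BT = 0.08617 × 1690 K = 145.63 meV.
Eᵢ/kT = 0.28428, 2.0943, 2.3347, 3.4128, 5.2256.
Z = Σ e^(−Eᵢ/kT) = e^(−0.28428) + e^(−2.0943) + e^(−2.3347) + e^(−3.4128) + e^(−5.2256) = 0.75256 + 0.12316 + 0.096840 + 0.032949 + 0.0053771 = 1.0109.

Z = 1.01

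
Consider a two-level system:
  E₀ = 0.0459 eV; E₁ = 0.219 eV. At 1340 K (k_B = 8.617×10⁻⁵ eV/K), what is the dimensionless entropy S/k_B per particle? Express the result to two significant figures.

k_BT = 8.617×10⁻⁵ × 1340 K = 0.1155 eV.
Eᵢ/kT = 0.3974, 1.896.
Z = Σ e^(−Eᵢ/kT) = e^(−0.3974) + e^(−1.896) = 0.6721 + 0.1502 = 0.8223.
⟨E⟩ = Σ EᵢPᵢ = 0.07752 eV.
S/k_B = ln Z + ⟨E⟩/kT = ln(0.8223) + 0.07752/0.1155 = -0.1956 + 0.6712 = 0.48.

0.48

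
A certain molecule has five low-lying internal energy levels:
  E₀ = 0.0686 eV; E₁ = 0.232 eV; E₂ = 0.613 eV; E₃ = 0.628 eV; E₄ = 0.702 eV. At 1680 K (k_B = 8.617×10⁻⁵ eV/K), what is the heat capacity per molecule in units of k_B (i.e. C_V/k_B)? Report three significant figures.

0.757

k_BT = 8.617×10⁻⁵ × 1680 K = 0.14477 eV.
Eᵢ/kT = 0.47386, 1.6025, 4.2343, 4.3379, 4.8491.
Z = Σ e^(−Eᵢ/kT) = e^(−0.47386) + e^(−1.6025) + e^(−4.2343) + e^(−4.3379) + e^(−4.8491) = 0.62259 + 0.20139 + 0.014490 + 0.013064 + 0.0078354 = 0.85937.
⟨E⟩ = 0.13035 eV, ⟨E²⟩ = 0.032847 eV².
C_V/k_B = (⟨E²⟩ − ⟨E⟩²)/(kT)² = (0.032847 − 0.016991)/0.020958 = 0.757.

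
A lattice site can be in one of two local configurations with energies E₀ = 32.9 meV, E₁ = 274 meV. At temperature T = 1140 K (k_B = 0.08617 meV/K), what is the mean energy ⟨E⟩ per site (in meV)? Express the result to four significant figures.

k_BT = 0.08617 × 1140 K = 98.2338 meV.
Eᵢ/kT = 0.334915, 2.78926.
Z = Σ e^(−Eᵢ/kT) = e^(−0.334915) + e^(−2.78926) = 0.715399 + 0.0614667 = 0.776866.
⟨E⟩ = Σ Eᵢ e^(−Eᵢ/kT) / Z = (32.9·0.715399 + 274·0.0614667) / 0.776866 = 51.98 meV.

51.98 meV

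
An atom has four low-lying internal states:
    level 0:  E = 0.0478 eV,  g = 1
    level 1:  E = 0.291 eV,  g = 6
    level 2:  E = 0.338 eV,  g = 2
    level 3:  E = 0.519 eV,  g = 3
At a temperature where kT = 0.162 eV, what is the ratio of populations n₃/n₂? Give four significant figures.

n₃/n₂ = (g₃/g₂) exp[−(E₃−E₂)/kT] = (3/2) × exp(−(0.181 eV)/(0.162 eV)) = (3/2) × exp(-1.11728) = 0.4908.

0.4908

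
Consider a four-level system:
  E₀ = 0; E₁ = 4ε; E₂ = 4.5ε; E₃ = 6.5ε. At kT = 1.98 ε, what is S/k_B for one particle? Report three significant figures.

0.733

Eᵢ/kT = 0, 2.0202, 2.2727, 3.2828.
Z = Σ e^(−Eᵢ/kT) = e^(−0) + e^(−2.0202) + e^(−2.2727) + e^(−3.2828) = 1.0000 + 0.13263 + 0.10303 + 0.037523 = 1.2732.
⟨E⟩ = Σ EᵢPᵢ = 0.97240 ε.
S/k_B = ln Z + ⟨E⟩/kT = ln(1.2732) + 0.97240/1.98 = 0.24153 + 0.49111 = 0.733.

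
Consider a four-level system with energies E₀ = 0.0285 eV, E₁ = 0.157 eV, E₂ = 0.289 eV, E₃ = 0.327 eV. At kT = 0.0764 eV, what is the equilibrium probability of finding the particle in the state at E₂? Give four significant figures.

0.02667

Eᵢ/kT = 0.373037, 2.05497, 3.78272, 4.28010.
Z = Σ e^(−Eᵢ/kT) = e^(−0.373037) + e^(−2.05497) + e^(−3.78272) + e^(−4.28010) = 0.688640 + 0.128097 + 0.0227607 + 0.0138413 = 0.853339.
P₂ = e^(−E₂/kT) / Z = 0.0227607/0.853339 = 0.02667.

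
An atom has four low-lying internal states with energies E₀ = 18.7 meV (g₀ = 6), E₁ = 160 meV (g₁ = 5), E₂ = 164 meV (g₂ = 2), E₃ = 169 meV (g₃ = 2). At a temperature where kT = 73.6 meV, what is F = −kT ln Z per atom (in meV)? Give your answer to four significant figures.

Eᵢ/kT = 0.254076, 2.17391, 2.22826, 2.29620.
Z = Σ gᵢe^(−Eᵢ/kT) = 6·e^(−0.254076) + 5·e^(−2.17391) + 2·e^(−2.22826) + 2·e^(−2.29620) = 4.65380 + 0.568660 + 0.215431 + 0.201281 = 5.63917.
F = −kT ln Z = −73.6 × ln(5.63917) = −73.6 × 1.72974 = -127.3 meV.

-127.3 meV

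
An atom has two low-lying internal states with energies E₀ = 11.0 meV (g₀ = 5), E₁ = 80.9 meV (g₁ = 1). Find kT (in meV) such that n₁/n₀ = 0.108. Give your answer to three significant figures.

n₁/n₀ = (g₁/g₀) exp[−(E₁−E₀)/kT] = 0.108.
⇒ (E₁−E₀)/kT = ln((1/5)/0.108) = ln(1.8519) = 0.61621.
kT = 69.9 meV / 0.61621 = 113 meV.

113 meV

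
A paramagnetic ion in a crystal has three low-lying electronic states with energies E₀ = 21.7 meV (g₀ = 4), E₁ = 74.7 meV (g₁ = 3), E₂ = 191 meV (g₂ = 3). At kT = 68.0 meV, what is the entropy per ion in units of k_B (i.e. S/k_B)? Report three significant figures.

2.03

Eᵢ/kT = 0.31912, 1.0985, 2.8088.
Z = Σ gᵢe^(−Eᵢ/kT) = 4·e^(−0.31912) + 3·e^(−1.0985) + 3·e^(−2.8088) = 2.9072 + 1.0001 + 0.18083 = 4.0881.
⟨E⟩ = Σ EᵢPᵢ = 42.155 meV.
S/k_B = ln Z + ⟨E⟩/kT = ln(4.0881) + 42.155/68.0 = 1.4081 + 0.61993 = 2.03.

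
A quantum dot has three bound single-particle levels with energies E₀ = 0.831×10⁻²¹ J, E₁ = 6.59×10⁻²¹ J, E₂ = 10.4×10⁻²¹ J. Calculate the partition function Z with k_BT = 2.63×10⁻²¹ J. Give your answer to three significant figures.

Eᵢ/kT = 0.31597, 2.5057, 3.9544.
Z = Σ e^(−Eᵢ/kT) = e^(−0.31597) + e^(−2.5057) + e^(−3.9544) = 0.72908 + 0.081618 + 0.019170 = 0.82987.

Z = 0.830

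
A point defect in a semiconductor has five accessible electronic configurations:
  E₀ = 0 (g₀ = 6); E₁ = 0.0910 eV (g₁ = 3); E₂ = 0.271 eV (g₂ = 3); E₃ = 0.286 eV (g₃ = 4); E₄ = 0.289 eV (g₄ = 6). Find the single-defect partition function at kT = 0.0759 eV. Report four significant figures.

Eᵢ/kT = 0, 1.19895, 3.57049, 3.76812, 3.80764.
Z = Σ gᵢe^(−Eᵢ/kT) = 6·e^(−0) + 3·e^(−1.19895) + 3·e^(−3.57049) + 4·e^(−3.76812) + 6·e^(−3.80764) = 6.00000 + 0.904532 + 0.0844262 + 0.0923818 + 0.133203 = 7.21454.

Z = 7.215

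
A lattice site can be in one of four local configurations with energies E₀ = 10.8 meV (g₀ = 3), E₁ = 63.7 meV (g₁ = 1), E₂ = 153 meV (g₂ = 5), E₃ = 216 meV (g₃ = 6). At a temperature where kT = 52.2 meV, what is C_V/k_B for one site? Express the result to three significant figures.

Eᵢ/kT = 0.20690, 1.2203, 2.9310, 4.1379.
Z = Σ gᵢe^(−Eᵢ/kT) = 3·e^(−0.20690) + 1·e^(−1.2203) + 5·e^(−2.9310) + 6·e^(−4.1379) = 2.4393 + 0.29514 + 0.26672 + 0.095738 = 3.0969.
⟨E⟩ = 34.432 meV, ⟨E²⟩ = 3937.0 meV².
C_V/k_B = (⟨E²⟩ − ⟨E⟩²)/(kT)² = (3937.0 − 1185.6)/2724.8 = 1.01.

1.01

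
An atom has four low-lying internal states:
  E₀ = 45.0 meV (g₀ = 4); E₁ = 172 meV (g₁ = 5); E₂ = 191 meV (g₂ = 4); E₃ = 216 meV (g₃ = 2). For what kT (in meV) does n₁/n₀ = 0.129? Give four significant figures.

55.92 meV

n₁/n₀ = (g₁/g₀) exp[−(E₁−E₀)/kT] = 0.129.
⇒ (E₁−E₀)/kT = ln((5/4)/0.129) = ln(9.68992) = 2.27109.
kT = 127.0 meV / 2.27109 = 55.92 meV.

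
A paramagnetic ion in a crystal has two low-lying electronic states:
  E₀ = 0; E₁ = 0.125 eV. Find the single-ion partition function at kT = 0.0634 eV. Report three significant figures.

Eᵢ/kT = 0, 1.9716.
Z = Σ e^(−Eᵢ/kT) = e^(−0) + e^(−1.9716) = 1.0000 + 0.13923 = 1.1392.

Z = 1.14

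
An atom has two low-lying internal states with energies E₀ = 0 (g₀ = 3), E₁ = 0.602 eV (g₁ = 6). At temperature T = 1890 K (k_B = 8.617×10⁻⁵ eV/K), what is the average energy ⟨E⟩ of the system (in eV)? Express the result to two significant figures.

k_BT = 8.617×10⁻⁵ × 1890 K = 0.1629 eV.
Eᵢ/kT = 0, 3.696.
Z = Σ gᵢe^(−Eᵢ/kT) = 3·e^(−0) + 6·e^(−3.696) = 3.000 + 0.1489 = 3.149.
⟨E⟩ = Σ Eᵢ gᵢe^(−Eᵢ/kT) / Z = (0·3.000 + 0.602·0.1489) / 3.149 = 0.028 eV.

0.028 eV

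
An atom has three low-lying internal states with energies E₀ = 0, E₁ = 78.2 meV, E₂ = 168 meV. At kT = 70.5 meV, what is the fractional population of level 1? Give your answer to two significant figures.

0.23

Eᵢ/kT = 0, 1.109, 2.383.
Z = Σ e^(−Eᵢ/kT) = e^(−0) + e^(−1.109) + e^(−2.383) = 1.000 + 0.3299 + 0.09227 = 1.422.
P₁ = e^(−E₁/kT) / Z = 0.3299/1.422 = 0.23.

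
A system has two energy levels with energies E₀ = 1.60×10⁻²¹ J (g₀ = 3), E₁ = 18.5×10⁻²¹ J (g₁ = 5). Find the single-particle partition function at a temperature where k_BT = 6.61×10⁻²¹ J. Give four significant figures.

Eᵢ/kT = 0.242057, 2.79879.
Z = Σ gᵢe^(−Eᵢ/kT) = 3·e^(−0.242057) + 5·e^(−2.79879) = 2.35503 + 0.304418 = 2.65945.

Z = 2.659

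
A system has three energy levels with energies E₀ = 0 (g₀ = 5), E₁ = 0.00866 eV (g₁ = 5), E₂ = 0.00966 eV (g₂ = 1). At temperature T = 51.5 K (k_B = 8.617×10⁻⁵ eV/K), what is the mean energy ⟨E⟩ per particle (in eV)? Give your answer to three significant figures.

0.00124 eV

k_BT = 8.617×10⁻⁵ × 51.5 K = 0.0044378 eV.
Eᵢ/kT = 0, 1.9514, 2.1768.
Z = Σ gᵢe^(−Eᵢ/kT) = 5·e^(−0) + 5·e^(−1.9514) + 1·e^(−2.1768) = 5.0000 + 0.71038 + 0.11340 = 5.8238.
⟨E⟩ = Σ Eᵢ gᵢe^(−Eᵢ/kT) / Z = (0·5.0000 + 0.00866·0.71038 + 0.00966·0.11340) / 5.8238 = 0.00124 eV.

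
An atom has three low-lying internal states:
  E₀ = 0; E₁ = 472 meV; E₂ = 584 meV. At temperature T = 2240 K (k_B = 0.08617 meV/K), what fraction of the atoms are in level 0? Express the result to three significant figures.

0.881

k_BT = 0.08617 × 2240 K = 193.02 meV.
Eᵢ/kT = 0, 2.4453, 3.0256.
Z = Σ e^(−Eᵢ/kT) = e^(−0) + e^(−2.4453) + e^(−3.0256) = 1.0000 + 0.086700 + 0.048529 = 1.1352.
P₀ = e^(−E₀/kT) / Z = 1.0000/1.1352 = 0.881.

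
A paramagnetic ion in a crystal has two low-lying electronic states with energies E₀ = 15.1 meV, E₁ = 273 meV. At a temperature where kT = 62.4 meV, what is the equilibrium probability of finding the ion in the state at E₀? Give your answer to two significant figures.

Eᵢ/kT = 0.2420, 4.375.
Z = Σ e^(−Eᵢ/kT) = e^(−0.2420) + e^(−4.375) = 0.7851 + 0.01259 = 0.7977.
P₀ = e^(−E₀/kT) / Z = 0.7851/0.7977 = 0.98.

0.98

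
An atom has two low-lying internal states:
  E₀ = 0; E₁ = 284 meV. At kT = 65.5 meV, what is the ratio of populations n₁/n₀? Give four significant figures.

n₁/n₀ = exp[−(E₁−E₀)/kT] = exp(−(284 meV)/(65.5 meV)) = exp(-4.33588) = 0.01309.

0.01309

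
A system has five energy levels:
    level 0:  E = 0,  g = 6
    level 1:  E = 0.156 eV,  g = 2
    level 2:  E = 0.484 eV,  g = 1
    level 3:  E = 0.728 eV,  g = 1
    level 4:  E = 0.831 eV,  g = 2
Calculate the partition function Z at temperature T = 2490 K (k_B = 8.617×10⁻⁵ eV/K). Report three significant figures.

k_BT = 8.617×10⁻⁵ × 2490 K = 0.21456 eV.
Eᵢ/kT = 0, 0.72707, 2.2558, 3.3930, 3.8730.
Z = Σ gᵢe^(−Eᵢ/kT) = 6·e^(−0) + 2·e^(−0.72707) + 1·e^(−2.2558) + 1·e^(−3.3930) + 2·e^(−3.8730) = 6.0000 + 0.96665 + 0.10479 + 0.033608 + 0.041592 = 7.1466.

Z = 7.15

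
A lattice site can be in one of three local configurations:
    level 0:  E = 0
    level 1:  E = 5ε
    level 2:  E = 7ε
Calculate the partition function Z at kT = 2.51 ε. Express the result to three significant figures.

Z = 1.20

Eᵢ/kT = 0, 1.9920, 2.7888.
Z = Σ e^(−Eᵢ/kT) = e^(−0) + e^(−1.9920) + e^(−2.7888) = 1.0000 + 0.13642 + 0.061495 = 1.1979.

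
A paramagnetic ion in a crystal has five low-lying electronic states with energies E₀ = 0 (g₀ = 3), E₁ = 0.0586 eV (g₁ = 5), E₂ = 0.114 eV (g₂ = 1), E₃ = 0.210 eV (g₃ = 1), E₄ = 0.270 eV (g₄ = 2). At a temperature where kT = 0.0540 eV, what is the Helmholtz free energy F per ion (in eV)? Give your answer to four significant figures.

-0.08520 eV

Eᵢ/kT = 0, 1.08519, 2.11111, 3.88889, 5.00000.
Z = Σ gᵢe^(−Eᵢ/kT) = 3·e^(−0) + 5·e^(−1.08519) + 1·e^(−2.11111) + 1·e^(−3.88889) + 2·e^(−5.00000) = 3.00000 + 1.68919 + 0.121103 + 0.0204681 + 0.0134759 = 4.84424.
F = −kT ln Z = −0.0540 × ln(4.84424) = −0.0540 × 1.57779 = -0.08520 eV.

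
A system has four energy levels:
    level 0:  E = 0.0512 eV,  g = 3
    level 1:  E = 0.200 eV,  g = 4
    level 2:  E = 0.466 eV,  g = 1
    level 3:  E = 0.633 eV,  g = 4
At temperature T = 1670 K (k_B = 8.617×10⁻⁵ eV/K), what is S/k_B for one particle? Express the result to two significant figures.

1.9

k_BT = 8.617×10⁻⁵ × 1670 K = 0.1439 eV.
Eᵢ/kT = 0.3558, 1.390, 3.238, 4.399.
Z = Σ gᵢe^(−Eᵢ/kT) = 3·e^(−0.3558) + 4·e^(−1.390) + 1·e^(−3.238) + 4·e^(−4.399) = 2.102 + 0.9963 + 0.03924 + 0.04916 = 3.187.
⟨E⟩ = Σ EᵢPᵢ = 0.1118 eV.
S/k_B = ln Z + ⟨E⟩/kT = ln(3.187) + 0.1118/0.1439 = 1.159 + 0.7769 = 1.9.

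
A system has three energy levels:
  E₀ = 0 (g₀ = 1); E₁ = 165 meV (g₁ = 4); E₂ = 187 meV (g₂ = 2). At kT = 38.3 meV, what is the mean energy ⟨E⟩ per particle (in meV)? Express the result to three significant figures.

11.0 meV

Eᵢ/kT = 0, 4.3081, 4.8825.
Z = Σ gᵢe^(−Eᵢ/kT) = 1·e^(−0) + 4·e^(−4.3081) + 2·e^(−4.8825) = 1.0000 + 0.053836 + 0.015156 = 1.0690.
⟨E⟩ = Σ Eᵢ gᵢe^(−Eᵢ/kT) / Z = (0·1.0000 + 165·0.053836 + 187·0.015156) / 1.0690 = 11.0 meV.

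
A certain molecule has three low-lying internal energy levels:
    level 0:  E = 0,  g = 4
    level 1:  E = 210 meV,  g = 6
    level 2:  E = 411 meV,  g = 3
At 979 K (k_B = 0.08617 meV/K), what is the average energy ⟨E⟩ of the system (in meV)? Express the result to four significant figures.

k_BT = 0.08617 × 979 K = 84.3604 meV.
Eᵢ/kT = 0, 2.48932, 4.87195.
Z = Σ gᵢe^(−Eᵢ/kT) = 4·e^(−0) + 6·e^(−2.48932) + 3·e^(−4.87195) = 4.00000 + 0.497798 + 0.0229753 = 4.52077.
⟨E⟩ = Σ Eᵢ gᵢe^(−Eᵢ/kT) / Z = (0·4.00000 + 210·0.497798 + 411·0.0229753) / 4.52077 = 25.21 meV.

25.21 meV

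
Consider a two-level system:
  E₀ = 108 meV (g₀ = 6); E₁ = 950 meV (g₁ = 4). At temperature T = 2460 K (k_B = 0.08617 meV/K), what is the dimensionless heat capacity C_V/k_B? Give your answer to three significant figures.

k_BT = 0.08617 × 2460 K = 211.98 meV.
Eᵢ/kT = 0.50948, 4.4816.
Z = Σ gᵢe^(−Eᵢ/kT) = 6·e^(−0.50948) + 4·e^(−4.4816) = 3.6048 + 0.045261 = 3.6501.
⟨E⟩ = 118.44 meV, ⟨E²⟩ = 22710 meV².
C_V/k_B = (⟨E²⟩ − ⟨E⟩²)/(kT)² = (22710 − 14028)/44936 = 0.193.

0.193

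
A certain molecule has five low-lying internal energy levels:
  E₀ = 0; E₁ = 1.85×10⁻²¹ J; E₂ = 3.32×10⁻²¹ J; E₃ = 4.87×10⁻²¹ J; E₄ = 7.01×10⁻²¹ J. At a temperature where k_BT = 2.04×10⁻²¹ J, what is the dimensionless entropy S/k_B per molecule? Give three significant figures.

Eᵢ/kT = 0, 0.90686, 1.6275, 2.3873, 3.4363.
Z = Σ e^(−Eᵢ/kT) = e^(−0) + e^(−0.90686) + e^(−1.6275) + e^(−2.3873) + e^(−3.4363) = 1.0000 + 0.40379 + 0.19642 + 0.091877 + 0.032184 = 1.7243.
⟨E⟩ = Σ EᵢPᵢ = 1.2017 ×10⁻²¹ J.
S/k_B = ln Z + ⟨E⟩/kT = ln(1.7243) + 1.2017/2.04 = 0.54482 + 0.58907 = 1.13.

1.13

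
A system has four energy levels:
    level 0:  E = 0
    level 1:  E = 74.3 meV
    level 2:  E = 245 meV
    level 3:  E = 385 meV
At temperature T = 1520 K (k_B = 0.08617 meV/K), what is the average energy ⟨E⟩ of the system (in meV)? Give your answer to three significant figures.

56.5 meV

k_BT = 0.08617 × 1520 K = 130.98 meV.
Eᵢ/kT = 0, 0.56726, 1.8705, 2.9394.
Z = Σ e^(−Eᵢ/kT) = e^(−0) + e^(−0.56726) + e^(−1.8705) + e^(−2.9394) = 1.0000 + 0.56708 + 0.15405 + 0.052897 = 1.7740.
⟨E⟩ = Σ Eᵢ e^(−Eᵢ/kT) / Z = (0·1.0000 + 74.3·0.56708 + 245·0.15405 + 385·0.052897) / 1.7740 = 56.5 meV.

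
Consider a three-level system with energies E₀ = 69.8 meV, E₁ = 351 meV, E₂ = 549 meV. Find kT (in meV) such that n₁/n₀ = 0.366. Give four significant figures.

279.8 meV

n₁/n₀ = exp[−(E₁−E₀)/kT] = 0.366.
⇒ (E₁−E₀)/kT = ln(1/0.366) = ln(2.73224) = 1.00512.
kT = 281.2 meV / 1.00512 = 279.8 meV.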